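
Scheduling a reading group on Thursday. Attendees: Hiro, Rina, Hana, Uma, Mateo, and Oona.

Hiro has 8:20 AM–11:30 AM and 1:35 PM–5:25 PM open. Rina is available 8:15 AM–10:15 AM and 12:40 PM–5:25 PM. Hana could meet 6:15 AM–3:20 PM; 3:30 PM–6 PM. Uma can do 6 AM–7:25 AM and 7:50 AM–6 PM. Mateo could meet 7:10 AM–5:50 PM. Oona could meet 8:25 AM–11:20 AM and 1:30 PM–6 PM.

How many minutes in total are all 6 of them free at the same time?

330

Hiro ∩ Rina: 08:20-10:15, 13:35-17:25.
Hiro ∩ Rina ∩ Hana: 08:20-10:15, 13:35-15:20, 15:30-17:25.
Hiro ∩ Rina ∩ Hana ∩ Uma: 08:20-10:15, 13:35-15:20, 15:30-17:25.
Hiro ∩ Rina ∩ Hana ∩ Uma ∩ Mateo: 08:20-10:15, 13:35-15:20, 15:30-17:25.
Hiro ∩ Rina ∩ Hana ∩ Uma ∩ Mateo ∩ Oona: 08:25-10:15, 13:35-15:20, 15:30-17:25.
Summing the common windows: 110 + 105 + 115 = 330 minutes.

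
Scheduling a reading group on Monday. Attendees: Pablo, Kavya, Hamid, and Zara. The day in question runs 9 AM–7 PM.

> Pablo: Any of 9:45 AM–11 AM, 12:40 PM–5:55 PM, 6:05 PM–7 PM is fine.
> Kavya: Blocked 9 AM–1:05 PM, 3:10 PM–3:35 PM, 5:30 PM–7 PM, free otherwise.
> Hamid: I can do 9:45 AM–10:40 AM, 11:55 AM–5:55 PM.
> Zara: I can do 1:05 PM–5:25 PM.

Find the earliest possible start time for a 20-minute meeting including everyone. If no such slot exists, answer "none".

Pablo free: 09:45-11:00, 12:40-17:55, 18:05-19:00.
Kavya free: 13:05-15:10, 15:35-17:30 (invert busy blocks within the working day).
Hamid free: 09:45-10:40, 11:55-17:55.
Zara free: 13:05-17:25.
Pablo ∩ Kavya: 13:05-15:10, 15:35-17:30.
Pablo ∩ Kavya ∩ Hamid: 13:05-15:10, 15:35-17:30.
Pablo ∩ Kavya ∩ Hamid ∩ Zara: 13:05-15:10, 15:35-17:25.
The first common window of at least 20 minutes is 13:05-15:10, so the earliest start is 13:05.

13:05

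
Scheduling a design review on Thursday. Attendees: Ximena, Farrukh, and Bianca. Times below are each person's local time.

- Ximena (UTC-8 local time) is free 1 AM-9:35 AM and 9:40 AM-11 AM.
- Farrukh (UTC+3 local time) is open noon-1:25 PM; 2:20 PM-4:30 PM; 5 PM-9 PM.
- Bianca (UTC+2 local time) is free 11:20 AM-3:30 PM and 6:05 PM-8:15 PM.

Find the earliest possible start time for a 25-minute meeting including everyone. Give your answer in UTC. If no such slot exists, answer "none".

09:20

Ximena in UTC: 09:00-17:35, 17:40-19:00 (add 8h to convert from UTC-8).
Farrukh in UTC: 09:00-10:25, 11:20-13:30, 14:00-18:00 (subtract 3h to convert from UTC+3).
Bianca in UTC: 09:20-13:30, 16:05-18:15 (subtract 2h to convert from UTC+2).
Ximena ∩ Farrukh: 09:00-10:25, 11:20-13:30, 14:00-17:35, 17:40-18:00.
Ximena ∩ Farrukh ∩ Bianca: 09:20-10:25, 11:20-13:30, 16:05-17:35, 17:40-18:00.
The first common window of at least 25 minutes is 09:20-10:25, so the earliest start is 09:20.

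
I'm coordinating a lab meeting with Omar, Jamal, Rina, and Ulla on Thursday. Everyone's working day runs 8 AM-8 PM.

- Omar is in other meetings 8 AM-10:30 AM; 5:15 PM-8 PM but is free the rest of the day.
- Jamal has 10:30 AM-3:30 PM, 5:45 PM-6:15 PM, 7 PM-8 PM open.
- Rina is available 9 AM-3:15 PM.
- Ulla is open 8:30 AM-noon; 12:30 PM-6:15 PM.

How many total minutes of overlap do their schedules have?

255

Omar free: 10:30-17:15 (invert busy blocks within the working day).
Jamal free: 10:30-15:30, 17:45-18:15, 19:00-20:00.
Rina free: 09:00-15:15.
Ulla free: 08:30-12:00, 12:30-18:15.
Omar ∩ Jamal: 10:30-15:30.
Omar ∩ Jamal ∩ Rina: 10:30-15:15.
Omar ∩ Jamal ∩ Rina ∩ Ulla: 10:30-12:00, 12:30-15:15.
Those are the intersection windows.
Summing the common windows: 90 + 165 = 255 minutes.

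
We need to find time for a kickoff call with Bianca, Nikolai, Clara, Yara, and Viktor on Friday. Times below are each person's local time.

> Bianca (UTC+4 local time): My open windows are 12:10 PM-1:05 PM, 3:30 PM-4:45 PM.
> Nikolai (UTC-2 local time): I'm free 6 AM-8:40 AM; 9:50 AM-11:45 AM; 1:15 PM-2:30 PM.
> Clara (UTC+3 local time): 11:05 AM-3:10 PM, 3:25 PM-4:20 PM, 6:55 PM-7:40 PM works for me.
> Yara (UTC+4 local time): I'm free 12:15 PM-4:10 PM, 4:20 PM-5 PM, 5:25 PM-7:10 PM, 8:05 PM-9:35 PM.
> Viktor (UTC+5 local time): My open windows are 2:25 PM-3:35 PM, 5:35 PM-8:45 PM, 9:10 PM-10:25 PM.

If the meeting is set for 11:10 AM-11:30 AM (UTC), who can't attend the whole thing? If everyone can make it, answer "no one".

Bianca, Nikolai, Viktor

Bianca in UTC: 08:10-09:05, 11:30-12:45 (subtract 4h to convert from UTC+4).
Nikolai in UTC: 08:00-10:40, 11:50-13:45, 15:15-16:30 (add 2h to convert from UTC-2).
Clara in UTC: 08:05-12:10, 12:25-13:20, 15:55-16:40 (subtract 3h to convert from UTC+3).
Yara in UTC: 08:15-12:10, 12:20-13:00, 13:25-15:10, 16:05-17:35 (subtract 4h to convert from UTC+4).
Viktor in UTC: 09:25-10:35, 12:35-15:45, 16:10-17:25 (subtract 5h to convert from UTC+5).
Bianca: not fully free for 11:10-11:30. Nikolai: not fully free for 11:10-11:30. Clara: free for 11:10-11:30. Yara: free for 11:10-11:30. Viktor: not fully free for 11:10-11:30.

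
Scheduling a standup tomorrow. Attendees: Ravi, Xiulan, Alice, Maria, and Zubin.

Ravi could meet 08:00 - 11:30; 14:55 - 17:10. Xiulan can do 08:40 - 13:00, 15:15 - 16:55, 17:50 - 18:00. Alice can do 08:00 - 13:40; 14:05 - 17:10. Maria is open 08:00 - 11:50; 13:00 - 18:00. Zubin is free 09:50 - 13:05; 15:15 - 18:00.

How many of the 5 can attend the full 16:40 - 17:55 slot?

Maria and Zubin can make the full 16:40-17:55 slot — that's 2.

2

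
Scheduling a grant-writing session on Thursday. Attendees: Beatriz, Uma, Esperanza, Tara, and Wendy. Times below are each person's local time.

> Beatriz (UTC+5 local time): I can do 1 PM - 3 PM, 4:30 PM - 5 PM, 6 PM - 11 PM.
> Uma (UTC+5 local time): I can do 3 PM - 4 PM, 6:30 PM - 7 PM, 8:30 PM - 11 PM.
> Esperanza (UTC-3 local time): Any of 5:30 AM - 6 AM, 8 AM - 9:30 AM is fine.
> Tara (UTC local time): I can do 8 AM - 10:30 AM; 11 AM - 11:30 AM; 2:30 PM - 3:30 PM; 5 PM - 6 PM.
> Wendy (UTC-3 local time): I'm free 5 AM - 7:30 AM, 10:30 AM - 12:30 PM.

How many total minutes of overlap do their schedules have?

0

Beatriz in UTC: 08:00-10:00, 11:30-12:00, 13:00-18:00 (subtract 5h to convert from UTC+5).
Uma in UTC: 10:00-11:00, 13:30-14:00, 15:30-18:00 (subtract 5h to convert from UTC+5).
Esperanza in UTC: 08:30-09:00, 11:00-12:30 (add 3h to convert from UTC-3).
Tara in UTC: 08:00-10:30, 11:00-11:30, 14:30-15:30, 17:00-18:00.
Wendy in UTC: 08:00-10:30, 13:30-15:30 (add 3h to convert from UTC-3).
Beatriz ∩ Uma: 13:30-14:00, 15:30-18:00.
Beatriz ∩ Uma ∩ Esperanza: ∅.
Beatriz ∩ Uma ∩ Esperanza ∩ Tara: ∅.
Beatriz ∩ Uma ∩ Esperanza ∩ Tara ∩ Wendy: ∅.
There is no time when everyone is free.
There is no common window, so the total is 0 minutes.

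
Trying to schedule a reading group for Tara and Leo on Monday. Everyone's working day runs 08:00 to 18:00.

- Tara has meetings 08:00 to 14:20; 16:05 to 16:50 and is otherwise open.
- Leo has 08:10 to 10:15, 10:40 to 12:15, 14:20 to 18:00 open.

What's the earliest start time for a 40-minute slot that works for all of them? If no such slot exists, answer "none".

14:20

Tara free: 14:20-16:05, 16:50-18:00 (invert busy blocks within the working day).
Leo free: 08:10-10:15, 10:40-12:15, 14:20-18:00.
Tara ∩ Leo: 14:20-16:05, 16:50-18:00.
So the common availability across everyone is 14:20-16:05, 16:50-18:00.
The first common window of at least 40 minutes is 14:20-16:05, so the earliest start is 14:20.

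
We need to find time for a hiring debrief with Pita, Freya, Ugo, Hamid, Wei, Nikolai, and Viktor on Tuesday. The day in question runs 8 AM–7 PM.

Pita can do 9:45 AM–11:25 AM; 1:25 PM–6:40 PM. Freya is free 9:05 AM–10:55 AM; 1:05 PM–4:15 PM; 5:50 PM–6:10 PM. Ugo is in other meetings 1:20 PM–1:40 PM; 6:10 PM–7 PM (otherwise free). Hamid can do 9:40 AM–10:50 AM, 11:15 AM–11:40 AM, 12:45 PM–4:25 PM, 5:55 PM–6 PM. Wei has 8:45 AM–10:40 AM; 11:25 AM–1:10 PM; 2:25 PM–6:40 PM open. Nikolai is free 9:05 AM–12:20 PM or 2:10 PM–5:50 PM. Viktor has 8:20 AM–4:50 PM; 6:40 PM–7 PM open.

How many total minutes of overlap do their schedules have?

165

Pita free: 09:45-11:25, 13:25-18:40.
Freya free: 09:05-10:55, 13:05-16:15, 17:50-18:10.
Ugo free: 08:00-13:20, 13:40-18:10 (invert busy blocks within the working day).
Hamid free: 09:40-10:50, 11:15-11:40, 12:45-16:25, 17:55-18:00.
Wei free: 08:45-10:40, 11:25-13:10, 14:25-18:40.
Nikolai free: 09:05-12:20, 14:10-17:50.
Viktor free: 08:20-16:50, 18:40-19:00.
Pita ∩ Freya: 09:45-10:55, 13:25-16:15, 17:50-18:10.
Pita ∩ Freya ∩ Ugo: 09:45-10:55, 13:40-16:15, 17:50-18:10.
Pita ∩ Freya ∩ Ugo ∩ Hamid: 09:45-10:50, 13:40-16:15, 17:55-18:00.
Pita ∩ Freya ∩ Ugo ∩ Hamid ∩ Wei: 09:45-10:40, 14:25-16:15, 17:55-18:00.
Pita ∩ Freya ∩ Ugo ∩ Hamid ∩ Wei ∩ Nikolai: 09:45-10:40, 14:25-16:15.
Pita ∩ Freya ∩ Ugo ∩ Hamid ∩ Wei ∩ Nikolai ∩ Viktor: 09:45-10:40, 14:25-16:15.
Those are the intersection windows.
Summing the common windows: 55 + 110 = 165 minutes.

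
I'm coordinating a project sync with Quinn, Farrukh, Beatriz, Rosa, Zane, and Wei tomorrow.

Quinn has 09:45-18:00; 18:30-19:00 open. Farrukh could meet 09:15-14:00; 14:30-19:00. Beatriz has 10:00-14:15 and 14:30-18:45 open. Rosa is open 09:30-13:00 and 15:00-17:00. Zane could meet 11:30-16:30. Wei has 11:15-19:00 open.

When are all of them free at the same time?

11:30-13:00, 15:00-16:30

Quinn ∩ Farrukh: 09:45-14:00, 14:30-18:00, 18:30-19:00.
Quinn ∩ Farrukh ∩ Beatriz: 10:00-14:00, 14:30-18:00, 18:30-18:45.
Quinn ∩ Farrukh ∩ Beatriz ∩ Rosa: 10:00-13:00, 15:00-17:00.
Quinn ∩ Farrukh ∩ Beatriz ∩ Rosa ∩ Zane: 11:30-13:00, 15:00-16:30.
Quinn ∩ Farrukh ∩ Beatriz ∩ Rosa ∩ Zane ∩ Wei: 11:30-13:00, 15:00-16:30.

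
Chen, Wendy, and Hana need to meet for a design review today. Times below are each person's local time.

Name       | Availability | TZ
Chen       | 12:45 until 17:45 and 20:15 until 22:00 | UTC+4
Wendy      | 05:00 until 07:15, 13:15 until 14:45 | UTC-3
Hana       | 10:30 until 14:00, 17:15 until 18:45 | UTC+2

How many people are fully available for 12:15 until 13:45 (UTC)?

Chen in UTC: 08:45-13:45, 16:15-18:00 (subtract 4h to convert from UTC+4).
Wendy in UTC: 08:00-10:15, 16:15-17:45 (add 3h to convert from UTC-3).
Hana in UTC: 08:30-12:00, 15:15-16:45 (subtract 2h to convert from UTC+2).
Chen can make the full 12:15-13:45 slot — that's 1.

1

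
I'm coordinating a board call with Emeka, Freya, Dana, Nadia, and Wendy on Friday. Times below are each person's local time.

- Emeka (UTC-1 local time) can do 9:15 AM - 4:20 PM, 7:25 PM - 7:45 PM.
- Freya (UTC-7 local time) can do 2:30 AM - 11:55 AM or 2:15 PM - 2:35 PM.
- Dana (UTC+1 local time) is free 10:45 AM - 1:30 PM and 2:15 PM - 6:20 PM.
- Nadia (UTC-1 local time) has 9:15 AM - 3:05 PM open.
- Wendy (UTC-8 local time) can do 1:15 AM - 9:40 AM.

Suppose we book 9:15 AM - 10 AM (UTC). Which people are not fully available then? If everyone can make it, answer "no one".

Dana, Emeka, Freya, Nadia

Emeka in UTC: 10:15-17:20, 20:25-20:45 (add 1h to convert from UTC-1).
Freya in UTC: 09:30-18:55, 21:15-21:35 (add 7h to convert from UTC-7).
Dana in UTC: 09:45-12:30, 13:15-17:20 (subtract 1h to convert from UTC+1).
Nadia in UTC: 10:15-16:05 (add 1h to convert from UTC-1).
Wendy in UTC: 09:15-17:40 (add 8h to convert from UTC-8).
Emeka: not fully free for 09:15-10:00. Freya: not fully free for 09:15-10:00. Dana: not fully free for 09:15-10:00. Nadia: not fully free for 09:15-10:00. Wendy: free for 09:15-10:00.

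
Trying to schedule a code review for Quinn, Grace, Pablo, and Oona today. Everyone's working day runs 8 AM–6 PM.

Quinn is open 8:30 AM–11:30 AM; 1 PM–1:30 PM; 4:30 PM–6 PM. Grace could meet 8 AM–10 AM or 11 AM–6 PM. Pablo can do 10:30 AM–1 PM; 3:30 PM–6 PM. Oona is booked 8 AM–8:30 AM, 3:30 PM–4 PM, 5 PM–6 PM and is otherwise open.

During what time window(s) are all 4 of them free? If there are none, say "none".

11:00-11:30, 16:30-17:00

Quinn free: 08:30-11:30, 13:00-13:30, 16:30-18:00.
Grace free: 08:00-10:00, 11:00-18:00.
Pablo free: 10:30-13:00, 15:30-18:00.
Oona free: 08:30-15:30, 16:00-17:00 (invert busy blocks within the working day).
Quinn ∩ Grace: 08:30-10:00, 11:00-11:30, 13:00-13:30, 16:30-18:00.
Quinn ∩ Grace ∩ Pablo: 11:00-11:30, 16:30-18:00.
Quinn ∩ Grace ∩ Pablo ∩ Oona: 11:00-11:30, 16:30-17:00.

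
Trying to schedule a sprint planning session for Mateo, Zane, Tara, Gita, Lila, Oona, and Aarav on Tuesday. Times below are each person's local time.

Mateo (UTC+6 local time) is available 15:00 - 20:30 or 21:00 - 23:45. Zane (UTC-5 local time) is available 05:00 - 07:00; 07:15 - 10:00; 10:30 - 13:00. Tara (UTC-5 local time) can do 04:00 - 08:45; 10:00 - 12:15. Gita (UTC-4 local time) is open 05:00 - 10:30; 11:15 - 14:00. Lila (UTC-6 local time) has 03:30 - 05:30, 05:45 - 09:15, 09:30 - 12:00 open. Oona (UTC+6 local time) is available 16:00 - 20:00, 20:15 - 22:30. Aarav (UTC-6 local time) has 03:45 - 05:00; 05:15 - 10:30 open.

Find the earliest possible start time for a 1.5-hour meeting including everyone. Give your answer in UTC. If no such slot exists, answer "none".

12:15

Mateo in UTC: 09:00-14:30, 15:00-17:45 (subtract 6h to convert from UTC+6).
Zane in UTC: 10:00-12:00, 12:15-15:00, 15:30-18:00 (add 5h to convert from UTC-5).
Tara in UTC: 09:00-13:45, 15:00-17:15 (add 5h to convert from UTC-5).
Gita in UTC: 09:00-14:30, 15:15-18:00 (add 4h to convert from UTC-4).
Lila in UTC: 09:30-11:30, 11:45-15:15, 15:30-18:00 (add 6h to convert from UTC-6).
Oona in UTC: 10:00-14:00, 14:15-16:30 (subtract 6h to convert from UTC+6).
Aarav in UTC: 09:45-11:00, 11:15-16:30 (add 6h to convert from UTC-6).
Mateo ∩ Zane: 10:00-12:00, 12:15-14:30, 15:30-17:45.
Mateo ∩ Zane ∩ Tara: 10:00-12:00, 12:15-13:45, 15:30-17:15.
Mateo ∩ Zane ∩ Tara ∩ Gita: 10:00-12:00, 12:15-13:45, 15:30-17:15.
Mateo ∩ Zane ∩ Tara ∩ Gita ∩ Lila: 10:00-11:30, 11:45-12:00, 12:15-13:45, 15:30-17:15.
Mateo ∩ Zane ∩ Tara ∩ Gita ∩ Lila ∩ Oona: 10:00-11:30, 11:45-12:00, 12:15-13:45, 15:30-16:30.
Mateo ∩ Zane ∩ Tara ∩ Gita ∩ Lila ∩ Oona ∩ Aarav: 10:00-11:00, 11:15-11:30, 11:45-12:00, 12:15-13:45, 15:30-16:30.
Those are the intersection windows.
The first common window of at least 90 minutes is 12:15-13:45, so the earliest start is 12:15.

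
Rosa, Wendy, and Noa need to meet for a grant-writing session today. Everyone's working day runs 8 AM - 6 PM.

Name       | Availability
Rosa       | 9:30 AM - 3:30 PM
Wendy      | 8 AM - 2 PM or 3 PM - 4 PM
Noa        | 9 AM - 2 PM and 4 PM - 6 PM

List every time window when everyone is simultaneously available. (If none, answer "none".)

Rosa ∩ Wendy: 09:30-14:00, 15:00-15:30.
Rosa ∩ Wendy ∩ Noa: 09:30-14:00.
Those are the intersection windows.

09:30-14:00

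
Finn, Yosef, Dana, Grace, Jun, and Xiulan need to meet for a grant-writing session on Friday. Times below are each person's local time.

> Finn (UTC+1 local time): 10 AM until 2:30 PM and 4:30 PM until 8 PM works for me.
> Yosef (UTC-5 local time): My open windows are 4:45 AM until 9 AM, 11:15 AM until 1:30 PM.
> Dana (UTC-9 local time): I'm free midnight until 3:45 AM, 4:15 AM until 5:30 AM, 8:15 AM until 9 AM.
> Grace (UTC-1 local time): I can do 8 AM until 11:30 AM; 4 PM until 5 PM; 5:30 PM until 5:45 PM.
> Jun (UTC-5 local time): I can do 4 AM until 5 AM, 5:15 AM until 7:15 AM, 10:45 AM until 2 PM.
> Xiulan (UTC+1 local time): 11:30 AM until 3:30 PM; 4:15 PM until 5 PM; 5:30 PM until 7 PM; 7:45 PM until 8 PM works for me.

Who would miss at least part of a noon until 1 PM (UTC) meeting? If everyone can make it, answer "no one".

Finn in UTC: 09:00-13:30, 15:30-19:00 (subtract 1h to convert from UTC+1).
Yosef in UTC: 09:45-14:00, 16:15-18:30 (add 5h to convert from UTC-5).
Dana in UTC: 09:00-12:45, 13:15-14:30, 17:15-18:00 (add 9h to convert from UTC-9).
Grace in UTC: 09:00-12:30, 17:00-18:00, 18:30-18:45 (add 1h to convert from UTC-1).
Jun in UTC: 09:00-10:00, 10:15-12:15, 15:45-19:00 (add 5h to convert from UTC-5).
Xiulan in UTC: 10:30-14:30, 15:15-16:00, 16:30-18:00, 18:45-19:00 (subtract 1h to convert from UTC+1).
Finn: free for 12:00-13:00. Yosef: free for 12:00-13:00. Dana: not fully free for 12:00-13:00. Grace: not fully free for 12:00-13:00. Jun: not fully free for 12:00-13:00. Xiulan: free for 12:00-13:00.

Dana, Grace, Jun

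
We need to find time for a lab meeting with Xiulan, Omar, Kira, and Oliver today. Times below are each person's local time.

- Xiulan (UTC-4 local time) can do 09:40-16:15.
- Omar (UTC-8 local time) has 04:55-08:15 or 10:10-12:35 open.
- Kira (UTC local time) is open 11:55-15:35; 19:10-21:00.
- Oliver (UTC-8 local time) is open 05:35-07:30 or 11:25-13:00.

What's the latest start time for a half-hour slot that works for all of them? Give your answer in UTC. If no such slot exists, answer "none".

Xiulan in UTC: 13:40-20:15 (add 4h to convert from UTC-4).
Omar in UTC: 12:55-16:15, 18:10-20:35 (add 8h to convert from UTC-8).
Kira in UTC: 11:55-15:35, 19:10-21:00.
Oliver in UTC: 13:35-15:30, 19:25-21:00 (add 8h to convert from UTC-8).
Xiulan ∩ Omar: 13:40-16:15, 18:10-20:15.
Xiulan ∩ Omar ∩ Kira: 13:40-15:35, 19:10-20:15.
Xiulan ∩ Omar ∩ Kira ∩ Oliver: 13:40-15:30, 19:25-20:15.
The last common window of at least 30 minutes is 19:25-20:15; a 30-minute meeting can start as late as 19:45 and still end by 20:15.

19:45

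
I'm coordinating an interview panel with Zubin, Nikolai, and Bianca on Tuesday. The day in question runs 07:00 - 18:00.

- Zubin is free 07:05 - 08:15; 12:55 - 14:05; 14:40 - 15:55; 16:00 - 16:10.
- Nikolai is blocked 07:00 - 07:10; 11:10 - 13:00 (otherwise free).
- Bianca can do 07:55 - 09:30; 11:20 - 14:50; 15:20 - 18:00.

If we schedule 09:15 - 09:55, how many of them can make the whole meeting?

1

Zubin free: 07:05-08:15, 12:55-14:05, 14:40-15:55, 16:00-16:10.
Nikolai free: 07:10-11:10, 13:00-18:00 (invert busy blocks within the working day).
Bianca free: 07:55-09:30, 11:20-14:50, 15:20-18:00.
Nikolai can make the full 09:15-09:55 slot — that's 1.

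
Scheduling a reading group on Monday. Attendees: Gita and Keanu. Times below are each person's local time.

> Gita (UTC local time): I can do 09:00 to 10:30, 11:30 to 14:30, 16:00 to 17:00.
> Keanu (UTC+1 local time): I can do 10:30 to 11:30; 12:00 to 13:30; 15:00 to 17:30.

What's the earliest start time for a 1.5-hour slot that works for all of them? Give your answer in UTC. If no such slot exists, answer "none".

Gita in UTC: 09:00-10:30, 11:30-14:30, 16:00-17:00.
Keanu in UTC: 09:30-10:30, 11:00-12:30, 14:00-16:30 (subtract 1h to convert from UTC+1).
Gita ∩ Keanu: 09:30-10:30, 11:30-12:30, 14:00-14:30, 16:00-16:30.
So the common availability across everyone is 09:30-10:30, 11:30-12:30, 14:00-14:30, 16:00-16:30.
No common window is at least 90 minutes long.

none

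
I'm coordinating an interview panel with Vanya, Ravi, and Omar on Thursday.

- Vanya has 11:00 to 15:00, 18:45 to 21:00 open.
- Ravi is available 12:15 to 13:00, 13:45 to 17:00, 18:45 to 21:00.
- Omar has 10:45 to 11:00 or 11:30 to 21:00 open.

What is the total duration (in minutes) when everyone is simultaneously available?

Vanya ∩ Ravi: 12:15-13:00, 13:45-15:00, 18:45-21:00.
Vanya ∩ Ravi ∩ Omar: 12:15-13:00, 13:45-15:00, 18:45-21:00.
Those are the intersection windows.
Summing the common windows: 45 + 75 + 135 = 255 minutes.

255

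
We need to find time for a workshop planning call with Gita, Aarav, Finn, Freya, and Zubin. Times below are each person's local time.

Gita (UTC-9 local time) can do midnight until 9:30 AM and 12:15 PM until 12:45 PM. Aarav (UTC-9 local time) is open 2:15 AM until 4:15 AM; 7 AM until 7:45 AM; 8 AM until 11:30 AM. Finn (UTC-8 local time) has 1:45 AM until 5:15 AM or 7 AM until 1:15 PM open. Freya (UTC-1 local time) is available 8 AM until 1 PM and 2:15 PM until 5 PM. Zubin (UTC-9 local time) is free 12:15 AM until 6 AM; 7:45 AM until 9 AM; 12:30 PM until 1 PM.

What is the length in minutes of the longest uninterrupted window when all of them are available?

Gita in UTC: 09:00-18:30, 21:15-21:45 (add 9h to convert from UTC-9).
Aarav in UTC: 11:15-13:15, 16:00-16:45, 17:00-20:30 (add 9h to convert from UTC-9).
Finn in UTC: 09:45-13:15, 15:00-21:15 (add 8h to convert from UTC-8).
Freya in UTC: 09:00-14:00, 15:15-18:00 (add 1h to convert from UTC-1).
Zubin in UTC: 09:15-15:00, 16:45-18:00, 21:30-22:00 (add 9h to convert from UTC-9).
Gita ∩ Aarav: 11:15-13:15, 16:00-16:45, 17:00-18:30.
Gita ∩ Aarav ∩ Finn: 11:15-13:15, 16:00-16:45, 17:00-18:30.
Gita ∩ Aarav ∩ Finn ∩ Freya: 11:15-13:15, 16:00-16:45, 17:00-18:00.
Gita ∩ Aarav ∩ Finn ∩ Freya ∩ Zubin: 11:15-13:15, 17:00-18:00.
The longest is 11:15-13:15 at 120 minutes.

120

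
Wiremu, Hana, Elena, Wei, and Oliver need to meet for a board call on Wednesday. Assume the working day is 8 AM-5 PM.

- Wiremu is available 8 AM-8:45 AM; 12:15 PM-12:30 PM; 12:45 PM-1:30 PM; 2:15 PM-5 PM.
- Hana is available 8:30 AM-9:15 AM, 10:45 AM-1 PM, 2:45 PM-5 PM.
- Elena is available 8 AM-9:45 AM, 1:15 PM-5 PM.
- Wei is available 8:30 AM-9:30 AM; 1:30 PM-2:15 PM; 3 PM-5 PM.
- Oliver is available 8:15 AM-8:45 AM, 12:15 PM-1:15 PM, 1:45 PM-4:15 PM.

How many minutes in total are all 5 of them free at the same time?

Wiremu ∩ Hana: 08:30-08:45, 12:15-12:30, 12:45-13:00, 14:45-17:00.
Wiremu ∩ Hana ∩ Elena: 08:30-08:45, 14:45-17:00.
Wiremu ∩ Hana ∩ Elena ∩ Wei: 08:30-08:45, 15:00-17:00.
Wiremu ∩ Hana ∩ Elena ∩ Wei ∩ Oliver: 08:30-08:45, 15:00-16:15.
Those are the intersection windows.
Summing the common windows: 15 + 75 = 90 minutes.

90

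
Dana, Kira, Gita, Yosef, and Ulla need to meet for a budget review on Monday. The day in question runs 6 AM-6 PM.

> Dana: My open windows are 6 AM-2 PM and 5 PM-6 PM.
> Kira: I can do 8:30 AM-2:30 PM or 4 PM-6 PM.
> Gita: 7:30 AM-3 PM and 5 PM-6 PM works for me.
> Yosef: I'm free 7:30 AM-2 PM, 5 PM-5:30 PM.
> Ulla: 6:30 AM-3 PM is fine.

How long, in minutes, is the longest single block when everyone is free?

Dana ∩ Kira: 08:30-14:00, 17:00-18:00.
Dana ∩ Kira ∩ Gita: 08:30-14:00, 17:00-18:00.
Dana ∩ Kira ∩ Gita ∩ Yosef: 08:30-14:00, 17:00-17:30.
Dana ∩ Kira ∩ Gita ∩ Yosef ∩ Ulla: 08:30-14:00.
The longest is 08:30-14:00 at 330 minutes.

330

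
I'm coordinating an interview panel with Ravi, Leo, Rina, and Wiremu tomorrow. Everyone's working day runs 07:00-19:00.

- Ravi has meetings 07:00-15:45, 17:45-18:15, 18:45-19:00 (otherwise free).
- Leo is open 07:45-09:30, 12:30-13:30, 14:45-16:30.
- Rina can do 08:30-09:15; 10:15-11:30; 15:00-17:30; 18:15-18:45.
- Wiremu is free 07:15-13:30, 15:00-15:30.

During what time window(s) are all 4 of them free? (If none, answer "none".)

Ravi free: 15:45-17:45, 18:15-18:45 (invert busy blocks within the working day).
Leo free: 07:45-09:30, 12:30-13:30, 14:45-16:30.
Rina free: 08:30-09:15, 10:15-11:30, 15:00-17:30, 18:15-18:45.
Wiremu free: 07:15-13:30, 15:00-15:30.
Ravi ∩ Leo: 15:45-16:30.
Ravi ∩ Leo ∩ Rina: 15:45-16:30.
Ravi ∩ Leo ∩ Rina ∩ Wiremu: ∅.
There is no time when everyone is free.

none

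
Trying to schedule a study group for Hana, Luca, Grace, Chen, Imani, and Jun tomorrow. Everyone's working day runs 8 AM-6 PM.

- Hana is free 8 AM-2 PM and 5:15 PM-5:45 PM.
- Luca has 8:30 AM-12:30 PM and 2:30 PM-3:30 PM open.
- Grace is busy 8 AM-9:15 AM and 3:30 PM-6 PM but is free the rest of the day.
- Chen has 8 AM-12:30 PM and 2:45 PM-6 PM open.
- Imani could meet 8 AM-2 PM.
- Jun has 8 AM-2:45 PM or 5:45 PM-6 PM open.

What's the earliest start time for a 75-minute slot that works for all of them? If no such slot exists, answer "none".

Hana free: 08:00-14:00, 17:15-17:45.
Luca free: 08:30-12:30, 14:30-15:30.
Grace free: 09:15-15:30 (invert busy blocks within the working day).
Chen free: 08:00-12:30, 14:45-18:00.
Imani free: 08:00-14:00.
Jun free: 08:00-14:45, 17:45-18:00.
Hana ∩ Luca: 08:30-12:30.
Hana ∩ Luca ∩ Grace: 09:15-12:30.
Hana ∩ Luca ∩ Grace ∩ Chen: 09:15-12:30.
Hana ∩ Luca ∩ Grace ∩ Chen ∩ Imani: 09:15-12:30.
Hana ∩ Luca ∩ Grace ∩ Chen ∩ Imani ∩ Jun: 09:15-12:30.
So the common availability across everyone is 09:15-12:30.
The first common window of at least 75 minutes is 09:15-12:30, so the earliest start is 09:15.

09:15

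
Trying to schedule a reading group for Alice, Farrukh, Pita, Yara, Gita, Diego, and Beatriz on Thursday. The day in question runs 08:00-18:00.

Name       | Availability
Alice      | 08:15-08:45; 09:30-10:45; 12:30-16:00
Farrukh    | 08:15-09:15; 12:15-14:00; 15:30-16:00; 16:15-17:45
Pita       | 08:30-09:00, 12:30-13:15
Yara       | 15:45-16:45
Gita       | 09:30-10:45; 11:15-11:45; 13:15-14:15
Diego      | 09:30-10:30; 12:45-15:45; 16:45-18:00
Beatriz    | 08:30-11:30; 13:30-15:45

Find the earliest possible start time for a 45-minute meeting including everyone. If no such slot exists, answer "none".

Alice ∩ Farrukh: 08:15-08:45, 12:30-14:00, 15:30-16:00.
Alice ∩ Farrukh ∩ Pita: 08:30-08:45, 12:30-13:15.
Alice ∩ Farrukh ∩ Pita ∩ Yara: ∅.
Alice ∩ Farrukh ∩ Pita ∩ Yara ∩ Gita: ∅.
Alice ∩ Farrukh ∩ Pita ∩ Yara ∩ Gita ∩ Diego: ∅.
Alice ∩ Farrukh ∩ Pita ∩ Yara ∩ Gita ∩ Diego ∩ Beatriz: ∅.
There is no time when everyone is free.
No common window is at least 45 minutes long.

none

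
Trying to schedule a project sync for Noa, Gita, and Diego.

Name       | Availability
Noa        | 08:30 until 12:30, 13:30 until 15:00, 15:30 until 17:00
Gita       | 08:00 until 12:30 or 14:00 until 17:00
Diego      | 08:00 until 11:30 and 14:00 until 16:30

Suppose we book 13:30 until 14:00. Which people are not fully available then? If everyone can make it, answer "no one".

Noa: free for 13:30-14:00. Gita: not fully free for 13:30-14:00. Diego: not fully free for 13:30-14:00.

Diego, Gita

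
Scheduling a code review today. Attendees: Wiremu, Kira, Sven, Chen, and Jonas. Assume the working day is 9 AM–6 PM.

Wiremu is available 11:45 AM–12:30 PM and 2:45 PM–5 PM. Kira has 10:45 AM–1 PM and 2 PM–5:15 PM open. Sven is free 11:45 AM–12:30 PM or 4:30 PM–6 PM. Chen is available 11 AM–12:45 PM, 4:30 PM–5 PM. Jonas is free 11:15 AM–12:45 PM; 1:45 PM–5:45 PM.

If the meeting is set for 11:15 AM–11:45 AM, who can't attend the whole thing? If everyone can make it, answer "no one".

Sven, Wiremu

Wiremu: not fully free for 11:15-11:45. Kira: free for 11:15-11:45. Sven: not fully free for 11:15-11:45. Chen: free for 11:15-11:45. Jonas: free for 11:15-11:45.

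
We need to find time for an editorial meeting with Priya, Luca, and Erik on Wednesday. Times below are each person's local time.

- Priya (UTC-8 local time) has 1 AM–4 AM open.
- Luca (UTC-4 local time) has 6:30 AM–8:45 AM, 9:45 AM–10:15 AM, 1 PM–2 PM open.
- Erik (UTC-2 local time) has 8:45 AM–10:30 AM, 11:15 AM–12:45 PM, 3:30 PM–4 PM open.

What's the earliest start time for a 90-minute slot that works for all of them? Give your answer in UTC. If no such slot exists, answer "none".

none

Priya in UTC: 09:00-12:00 (add 8h to convert from UTC-8).
Luca in UTC: 10:30-12:45, 13:45-14:15, 17:00-18:00 (add 4h to convert from UTC-4).
Erik in UTC: 10:45-12:30, 13:15-14:45, 17:30-18:00 (add 2h to convert from UTC-2).
Priya ∩ Luca: 10:30-12:00.
Priya ∩ Luca ∩ Erik: 10:45-12:00.
So the common availability across everyone is 10:45-12:00.
No common window is at least 90 minutes long.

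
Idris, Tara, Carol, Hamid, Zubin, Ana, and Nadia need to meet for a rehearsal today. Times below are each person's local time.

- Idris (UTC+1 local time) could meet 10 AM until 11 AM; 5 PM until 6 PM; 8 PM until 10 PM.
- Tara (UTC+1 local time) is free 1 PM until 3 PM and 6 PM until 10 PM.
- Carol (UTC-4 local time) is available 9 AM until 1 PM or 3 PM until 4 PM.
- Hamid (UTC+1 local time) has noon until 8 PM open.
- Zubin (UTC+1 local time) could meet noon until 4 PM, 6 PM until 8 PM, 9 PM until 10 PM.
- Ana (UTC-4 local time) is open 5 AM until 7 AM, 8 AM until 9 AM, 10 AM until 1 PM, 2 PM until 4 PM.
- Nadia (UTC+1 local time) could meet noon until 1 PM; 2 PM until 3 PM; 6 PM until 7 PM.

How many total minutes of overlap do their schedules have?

0

Idris in UTC: 09:00-10:00, 16:00-17:00, 19:00-21:00 (subtract 1h to convert from UTC+1).
Tara in UTC: 12:00-14:00, 17:00-21:00 (subtract 1h to convert from UTC+1).
Carol in UTC: 13:00-17:00, 19:00-20:00 (add 4h to convert from UTC-4).
Hamid in UTC: 11:00-19:00 (subtract 1h to convert from UTC+1).
Zubin in UTC: 11:00-15:00, 17:00-19:00, 20:00-21:00 (subtract 1h to convert from UTC+1).
Ana in UTC: 09:00-11:00, 12:00-13:00, 14:00-17:00, 18:00-20:00 (add 4h to convert from UTC-4).
Nadia in UTC: 11:00-12:00, 13:00-14:00, 17:00-18:00 (subtract 1h to convert from UTC+1).
Idris ∩ Tara: 19:00-21:00.
Idris ∩ Tara ∩ Carol: 19:00-20:00.
Idris ∩ Tara ∩ Carol ∩ Hamid: ∅.
Idris ∩ Tara ∩ Carol ∩ Hamid ∩ Zubin: ∅.
Idris ∩ Tara ∩ Carol ∩ Hamid ∩ Zubin ∩ Ana: ∅.
Idris ∩ Tara ∩ Carol ∩ Hamid ∩ Zubin ∩ Ana ∩ Nadia: ∅.
There is no time when everyone is free.
There is no common window, so the total is 0 minutes.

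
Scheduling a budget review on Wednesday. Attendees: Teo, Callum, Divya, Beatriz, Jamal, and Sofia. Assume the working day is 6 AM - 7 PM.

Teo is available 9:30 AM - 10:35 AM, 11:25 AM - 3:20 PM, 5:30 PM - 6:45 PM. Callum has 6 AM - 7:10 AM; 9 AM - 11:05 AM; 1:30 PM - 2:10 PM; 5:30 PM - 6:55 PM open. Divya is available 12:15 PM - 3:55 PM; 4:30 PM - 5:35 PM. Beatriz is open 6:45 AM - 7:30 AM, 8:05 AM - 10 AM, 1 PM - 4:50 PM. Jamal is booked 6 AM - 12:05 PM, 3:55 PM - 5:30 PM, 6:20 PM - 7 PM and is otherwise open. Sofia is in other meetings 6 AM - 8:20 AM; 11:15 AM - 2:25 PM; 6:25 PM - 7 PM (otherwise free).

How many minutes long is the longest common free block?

0

Teo free: 09:30-10:35, 11:25-15:20, 17:30-18:45.
Callum free: 06:00-07:10, 09:00-11:05, 13:30-14:10, 17:30-18:55.
Divya free: 12:15-15:55, 16:30-17:35.
Beatriz free: 06:45-07:30, 08:05-10:00, 13:00-16:50.
Jamal free: 12:05-15:55, 17:30-18:20 (invert busy blocks within the working day).
Sofia free: 08:20-11:15, 14:25-18:25 (invert busy blocks within the working day).
Teo ∩ Callum: 09:30-10:35, 13:30-14:10, 17:30-18:45.
Teo ∩ Callum ∩ Divya: 13:30-14:10, 17:30-17:35.
Teo ∩ Callum ∩ Divya ∩ Beatriz: 13:30-14:10.
Teo ∩ Callum ∩ Divya ∩ Beatriz ∩ Jamal: 13:30-14:10.
Teo ∩ Callum ∩ Divya ∩ Beatriz ∩ Jamal ∩ Sofia: ∅.
There is no time when everyone is free.
No common window exists, so the longest block is 0 minutes.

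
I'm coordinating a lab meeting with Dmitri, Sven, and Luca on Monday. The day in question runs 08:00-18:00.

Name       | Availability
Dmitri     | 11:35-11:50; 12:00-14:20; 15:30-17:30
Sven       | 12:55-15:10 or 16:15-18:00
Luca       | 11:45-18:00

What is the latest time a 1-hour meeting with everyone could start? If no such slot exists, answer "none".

Dmitri ∩ Sven: 12:55-14:20, 16:15-17:30.
Dmitri ∩ Sven ∩ Luca: 12:55-14:20, 16:15-17:30.
The last common window of at least 60 minutes is 16:15-17:30; a 60-minute meeting can start as late as 16:30 and still end by 17:30.

16:30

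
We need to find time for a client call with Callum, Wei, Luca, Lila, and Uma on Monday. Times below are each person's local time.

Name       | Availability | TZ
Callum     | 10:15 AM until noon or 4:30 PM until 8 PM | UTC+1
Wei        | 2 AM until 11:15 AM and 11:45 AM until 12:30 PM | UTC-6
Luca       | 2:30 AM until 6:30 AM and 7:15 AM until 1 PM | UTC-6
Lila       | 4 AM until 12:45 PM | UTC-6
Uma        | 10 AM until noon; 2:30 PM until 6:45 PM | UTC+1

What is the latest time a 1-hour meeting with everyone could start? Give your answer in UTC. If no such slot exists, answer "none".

Callum in UTC: 09:15-11:00, 15:30-19:00 (subtract 1h to convert from UTC+1).
Wei in UTC: 08:00-17:15, 17:45-18:30 (add 6h to convert from UTC-6).
Luca in UTC: 08:30-12:30, 13:15-19:00 (add 6h to convert from UTC-6).
Lila in UTC: 10:00-18:45 (add 6h to convert from UTC-6).
Uma in UTC: 09:00-11:00, 13:30-17:45 (subtract 1h to convert from UTC+1).
Callum ∩ Wei: 09:15-11:00, 15:30-17:15, 17:45-18:30.
Callum ∩ Wei ∩ Luca: 09:15-11:00, 15:30-17:15, 17:45-18:30.
Callum ∩ Wei ∩ Luca ∩ Lila: 10:00-11:00, 15:30-17:15, 17:45-18:30.
Callum ∩ Wei ∩ Luca ∩ Lila ∩ Uma: 10:00-11:00, 15:30-17:15.
The last common window of at least 60 minutes is 15:30-17:15; a 60-minute meeting can start as late as 16:15 and still end by 17:15.

16:15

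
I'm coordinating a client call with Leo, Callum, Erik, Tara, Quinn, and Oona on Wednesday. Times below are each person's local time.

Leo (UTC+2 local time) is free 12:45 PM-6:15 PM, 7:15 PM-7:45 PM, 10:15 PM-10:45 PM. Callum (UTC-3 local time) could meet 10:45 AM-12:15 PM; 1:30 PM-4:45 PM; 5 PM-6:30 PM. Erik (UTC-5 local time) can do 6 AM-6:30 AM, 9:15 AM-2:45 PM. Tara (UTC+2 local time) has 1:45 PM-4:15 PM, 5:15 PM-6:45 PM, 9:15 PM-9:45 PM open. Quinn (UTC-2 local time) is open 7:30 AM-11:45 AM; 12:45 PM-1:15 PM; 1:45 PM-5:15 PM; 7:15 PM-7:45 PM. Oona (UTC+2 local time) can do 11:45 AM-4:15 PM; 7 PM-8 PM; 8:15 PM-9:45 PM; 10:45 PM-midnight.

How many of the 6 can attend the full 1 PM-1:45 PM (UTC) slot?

Leo in UTC: 10:45-16:15, 17:15-17:45, 20:15-20:45 (subtract 2h to convert from UTC+2).
Callum in UTC: 13:45-15:15, 16:30-19:45, 20:00-21:30 (add 3h to convert from UTC-3).
Erik in UTC: 11:00-11:30, 14:15-19:45 (add 5h to convert from UTC-5).
Tara in UTC: 11:45-14:15, 15:15-16:45, 19:15-19:45 (subtract 2h to convert from UTC+2).
Quinn in UTC: 09:30-13:45, 14:45-15:15, 15:45-19:15, 21:15-21:45 (add 2h to convert from UTC-2).
Oona in UTC: 09:45-14:15, 17:00-18:00, 18:15-19:45, 20:45-22:00 (subtract 2h to convert from UTC+2).
Leo, Tara, Quinn, and Oona can make the full 13:00-13:45 slot — that's 4.

4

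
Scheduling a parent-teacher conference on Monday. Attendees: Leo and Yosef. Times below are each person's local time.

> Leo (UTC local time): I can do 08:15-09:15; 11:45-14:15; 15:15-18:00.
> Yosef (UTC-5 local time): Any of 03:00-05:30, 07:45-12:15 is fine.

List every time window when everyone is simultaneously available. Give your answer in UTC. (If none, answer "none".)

Leo in UTC: 08:15-09:15, 11:45-14:15, 15:15-18:00.
Yosef in UTC: 08:00-10:30, 12:45-17:15 (add 5h to convert from UTC-5).
Leo ∩ Yosef: 08:15-09:15, 12:45-14:15, 15:15-17:15.

08:15-09:15, 12:45-14:15, 15:15-17:15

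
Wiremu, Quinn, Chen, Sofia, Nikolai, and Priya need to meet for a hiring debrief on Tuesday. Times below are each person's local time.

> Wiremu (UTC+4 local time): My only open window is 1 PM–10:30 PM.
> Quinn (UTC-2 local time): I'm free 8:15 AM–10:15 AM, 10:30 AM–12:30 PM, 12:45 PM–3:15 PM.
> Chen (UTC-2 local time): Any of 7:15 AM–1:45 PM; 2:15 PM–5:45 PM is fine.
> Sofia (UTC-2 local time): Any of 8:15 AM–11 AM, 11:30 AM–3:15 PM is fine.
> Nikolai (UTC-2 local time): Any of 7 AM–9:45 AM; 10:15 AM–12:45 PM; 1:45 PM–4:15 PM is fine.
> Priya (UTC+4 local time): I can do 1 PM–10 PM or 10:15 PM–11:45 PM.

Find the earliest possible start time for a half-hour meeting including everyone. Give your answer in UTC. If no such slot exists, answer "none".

Wiremu in UTC: 09:00-18:30 (subtract 4h to convert from UTC+4).
Quinn in UTC: 10:15-12:15, 12:30-14:30, 14:45-17:15 (add 2h to convert from UTC-2).
Chen in UTC: 09:15-15:45, 16:15-19:45 (add 2h to convert from UTC-2).
Sofia in UTC: 10:15-13:00, 13:30-17:15 (add 2h to convert from UTC-2).
Nikolai in UTC: 09:00-11:45, 12:15-14:45, 15:45-18:15 (add 2h to convert from UTC-2).
Priya in UTC: 09:00-18:00, 18:15-19:45 (subtract 4h to convert from UTC+4).
Wiremu ∩ Quinn: 10:15-12:15, 12:30-14:30, 14:45-17:15.
Wiremu ∩ Quinn ∩ Chen: 10:15-12:15, 12:30-14:30, 14:45-15:45, 16:15-17:15.
Wiremu ∩ Quinn ∩ Chen ∩ Sofia: 10:15-12:15, 12:30-13:00, 13:30-14:30, 14:45-15:45, 16:15-17:15.
Wiremu ∩ Quinn ∩ Chen ∩ Sofia ∩ Nikolai: 10:15-11:45, 12:30-13:00, 13:30-14:30, 16:15-17:15.
Wiremu ∩ Quinn ∩ Chen ∩ Sofia ∩ Nikolai ∩ Priya: 10:15-11:45, 12:30-13:00, 13:30-14:30, 16:15-17:15.
The first common window of at least 30 minutes is 10:15-11:45, so the earliest start is 10:15.

10:15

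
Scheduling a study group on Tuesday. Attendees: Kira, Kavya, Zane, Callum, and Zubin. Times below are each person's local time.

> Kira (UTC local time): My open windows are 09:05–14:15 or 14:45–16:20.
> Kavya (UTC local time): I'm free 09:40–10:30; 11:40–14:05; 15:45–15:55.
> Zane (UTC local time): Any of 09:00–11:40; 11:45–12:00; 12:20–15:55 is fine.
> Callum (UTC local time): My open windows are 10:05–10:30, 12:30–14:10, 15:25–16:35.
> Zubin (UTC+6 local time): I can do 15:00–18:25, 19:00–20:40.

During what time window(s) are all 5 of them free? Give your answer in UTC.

10:05-10:30, 13:00-14:05

Kira in UTC: 09:05-14:15, 14:45-16:20.
Kavya in UTC: 09:40-10:30, 11:40-14:05, 15:45-15:55.
Zane in UTC: 09:00-11:40, 11:45-12:00, 12:20-15:55.
Callum in UTC: 10:05-10:30, 12:30-14:10, 15:25-16:35.
Zubin in UTC: 09:00-12:25, 13:00-14:40 (subtract 6h to convert from UTC+6).
Kira ∩ Kavya: 09:40-10:30, 11:40-14:05, 15:45-15:55.
Kira ∩ Kavya ∩ Zane: 09:40-10:30, 11:45-12:00, 12:20-14:05, 15:45-15:55.
Kira ∩ Kavya ∩ Zane ∩ Callum: 10:05-10:30, 12:30-14:05, 15:45-15:55.
Kira ∩ Kavya ∩ Zane ∩ Callum ∩ Zubin: 10:05-10:30, 13:00-14:05.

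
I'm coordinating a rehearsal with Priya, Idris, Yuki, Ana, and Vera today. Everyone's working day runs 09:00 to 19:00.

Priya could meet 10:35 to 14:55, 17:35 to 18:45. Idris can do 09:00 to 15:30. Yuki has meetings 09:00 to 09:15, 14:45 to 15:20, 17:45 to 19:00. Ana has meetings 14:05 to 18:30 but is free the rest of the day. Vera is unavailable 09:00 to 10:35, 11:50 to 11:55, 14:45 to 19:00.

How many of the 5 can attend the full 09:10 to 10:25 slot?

Priya free: 10:35-14:55, 17:35-18:45.
Idris free: 09:00-15:30.
Yuki free: 09:15-14:45, 15:20-17:45 (invert busy blocks within the working day).
Ana free: 09:00-14:05, 18:30-19:00 (invert busy blocks within the working day).
Vera free: 10:35-11:50, 11:55-14:45 (invert busy blocks within the working day).
Idris and Ana can make the full 09:10-10:25 slot — that's 2.

2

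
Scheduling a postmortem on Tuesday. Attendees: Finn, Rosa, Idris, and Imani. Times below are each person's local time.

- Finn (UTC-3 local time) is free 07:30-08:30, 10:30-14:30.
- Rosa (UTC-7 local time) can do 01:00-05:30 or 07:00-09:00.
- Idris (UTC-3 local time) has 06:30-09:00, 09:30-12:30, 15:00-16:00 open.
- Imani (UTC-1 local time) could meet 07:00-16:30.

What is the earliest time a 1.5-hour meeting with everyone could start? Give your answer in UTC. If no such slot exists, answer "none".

Finn in UTC: 10:30-11:30, 13:30-17:30 (add 3h to convert from UTC-3).
Rosa in UTC: 08:00-12:30, 14:00-16:00 (add 7h to convert from UTC-7).
Idris in UTC: 09:30-12:00, 12:30-15:30, 18:00-19:00 (add 3h to convert from UTC-3).
Imani in UTC: 08:00-17:30 (add 1h to convert from UTC-1).
Finn ∩ Rosa: 10:30-11:30, 14:00-16:00.
Finn ∩ Rosa ∩ Idris: 10:30-11:30, 14:00-15:30.
Finn ∩ Rosa ∩ Idris ∩ Imani: 10:30-11:30, 14:00-15:30.
The first common window of at least 90 minutes is 14:00-15:30, so the earliest start is 14:00.

14:00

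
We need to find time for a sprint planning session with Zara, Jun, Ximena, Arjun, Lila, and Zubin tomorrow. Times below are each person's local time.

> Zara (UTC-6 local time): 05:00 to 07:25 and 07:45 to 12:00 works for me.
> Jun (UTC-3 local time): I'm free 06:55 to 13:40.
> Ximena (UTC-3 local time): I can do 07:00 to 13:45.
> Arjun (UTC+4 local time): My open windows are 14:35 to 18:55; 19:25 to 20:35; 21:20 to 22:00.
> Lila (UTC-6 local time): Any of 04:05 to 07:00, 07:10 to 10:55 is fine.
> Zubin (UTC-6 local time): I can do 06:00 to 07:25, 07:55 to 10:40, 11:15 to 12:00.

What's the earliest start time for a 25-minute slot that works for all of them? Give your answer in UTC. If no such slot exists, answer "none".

Zara in UTC: 11:00-13:25, 13:45-18:00 (add 6h to convert from UTC-6).
Jun in UTC: 09:55-16:40 (add 3h to convert from UTC-3).
Ximena in UTC: 10:00-16:45 (add 3h to convert from UTC-3).
Arjun in UTC: 10:35-14:55, 15:25-16:35, 17:20-18:00 (subtract 4h to convert from UTC+4).
Lila in UTC: 10:05-13:00, 13:10-16:55 (add 6h to convert from UTC-6).
Zubin in UTC: 12:00-13:25, 13:55-16:40, 17:15-18:00 (add 6h to convert from UTC-6).
Zara ∩ Jun: 11:00-13:25, 13:45-16:40.
Zara ∩ Jun ∩ Ximena: 11:00-13:25, 13:45-16:40.
Zara ∩ Jun ∩ Ximena ∩ Arjun: 11:00-13:25, 13:45-14:55, 15:25-16:35.
Zara ∩ Jun ∩ Ximena ∩ Arjun ∩ Lila: 11:00-13:00, 13:10-13:25, 13:45-14:55, 15:25-16:35.
Zara ∩ Jun ∩ Ximena ∩ Arjun ∩ Lila ∩ Zubin: 12:00-13:00, 13:10-13:25, 13:55-14:55, 15:25-16:35.
The first common window of at least 25 minutes is 12:00-13:00, so the earliest start is 12:00.

12:00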